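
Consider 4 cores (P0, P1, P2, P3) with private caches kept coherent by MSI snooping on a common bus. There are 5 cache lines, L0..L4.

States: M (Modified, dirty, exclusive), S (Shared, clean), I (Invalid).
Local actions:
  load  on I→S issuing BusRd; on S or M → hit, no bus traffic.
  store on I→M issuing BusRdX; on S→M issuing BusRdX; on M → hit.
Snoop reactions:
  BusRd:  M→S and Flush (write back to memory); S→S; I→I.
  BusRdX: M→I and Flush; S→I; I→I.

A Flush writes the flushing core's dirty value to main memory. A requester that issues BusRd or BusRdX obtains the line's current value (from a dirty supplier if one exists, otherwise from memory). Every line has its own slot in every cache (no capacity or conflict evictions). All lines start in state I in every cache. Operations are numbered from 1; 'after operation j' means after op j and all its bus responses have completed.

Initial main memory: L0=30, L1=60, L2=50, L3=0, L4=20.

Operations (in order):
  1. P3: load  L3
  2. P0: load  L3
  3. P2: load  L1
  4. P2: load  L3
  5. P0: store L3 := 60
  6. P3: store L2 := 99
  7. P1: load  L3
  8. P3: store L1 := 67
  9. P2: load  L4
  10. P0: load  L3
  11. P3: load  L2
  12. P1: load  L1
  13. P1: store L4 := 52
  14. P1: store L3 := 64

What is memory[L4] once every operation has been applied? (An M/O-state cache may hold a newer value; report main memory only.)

  op1 P3: load  L3 → I/I/I/S on L3; bus BusRd; mem=0
  op2 P0: load  L3 → S/I/I/S on L3; bus BusRd; mem=0
  op3 P2: load  L1 → I/I/S/I on L1; bus BusRd; mem=60
  op4 P2: load  L3 → S/I/S/S on L3; bus BusRd; mem=0
  op5 P0: store L3 := 60 → M/I/I/I on L3; bus BusRdX; mem=0
  op6 P3: store L2 := 99 → I/I/I/M on L2; bus BusRdX; mem=50
  op7 P1: load  L3 → S/S/I/I on L3; bus BusRd Flush; mem=60
  op8 P3: store L1 := 67 → I/I/I/M on L1; bus BusRdX; mem=60
  op9 P2: load  L4 → I/I/S/I on L4; bus BusRd; mem=20
  op10 P0: load  L3 → S/S/I/I on L3; bus (none); mem=60
  op11 P3: load  L2 → I/I/I/M on L2; bus (none); mem=50
  op12 P1: load  L1 → I/S/I/S on L1; bus BusRd Flush; mem=67
  op13 P1: store L4 := 52 → I/M/I/I on L4; bus BusRdX; mem=20
  op14 P1: store L3 := 64 → I/M/I/I on L3; bus BusRdX; mem=60

memory[L4] = 20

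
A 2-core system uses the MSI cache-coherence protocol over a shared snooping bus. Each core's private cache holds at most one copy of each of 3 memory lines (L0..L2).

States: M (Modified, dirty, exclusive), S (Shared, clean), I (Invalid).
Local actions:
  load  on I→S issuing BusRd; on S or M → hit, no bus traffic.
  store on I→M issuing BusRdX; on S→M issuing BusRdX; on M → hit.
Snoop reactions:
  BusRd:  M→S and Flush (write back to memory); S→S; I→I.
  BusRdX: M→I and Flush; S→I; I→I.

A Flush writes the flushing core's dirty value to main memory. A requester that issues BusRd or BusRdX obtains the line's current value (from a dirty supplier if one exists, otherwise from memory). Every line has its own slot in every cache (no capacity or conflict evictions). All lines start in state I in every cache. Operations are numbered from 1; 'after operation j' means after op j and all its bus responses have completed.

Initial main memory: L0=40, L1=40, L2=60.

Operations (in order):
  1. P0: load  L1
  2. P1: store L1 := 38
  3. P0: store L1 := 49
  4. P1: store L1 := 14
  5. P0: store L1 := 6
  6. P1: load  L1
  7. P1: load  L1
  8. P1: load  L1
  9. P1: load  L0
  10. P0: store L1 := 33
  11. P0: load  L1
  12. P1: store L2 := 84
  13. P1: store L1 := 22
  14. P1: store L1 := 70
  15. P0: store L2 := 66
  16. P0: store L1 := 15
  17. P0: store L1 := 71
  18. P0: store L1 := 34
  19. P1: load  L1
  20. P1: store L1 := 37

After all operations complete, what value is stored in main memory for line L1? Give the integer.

memory[L1] = 34

  op1 P0: load  L1 → S/I on L1; bus BusRd; mem=40
  op2 P1: store L1 := 38 → I/M on L1; bus BusRdX; mem=40
  op3 P0: store L1 := 49 → M/I on L1; bus BusRdX Flush; mem=38
  op4 P1: store L1 := 14 → I/M on L1; bus BusRdX Flush; mem=49
  op5 P0: store L1 := 6 → M/I on L1; bus BusRdX Flush; mem=14
  op6 P1: load  L1 → S/S on L1; bus BusRd Flush; mem=6
  op7 P1: load  L1 → S/S on L1; bus (none); mem=6
  op8 P1: load  L1 → S/S on L1; bus (none); mem=6
  op9 P1: load  L0 → I/S on L0; bus BusRd; mem=40
  op10 P0: store L1 := 33 → M/I on L1; bus BusRdX; mem=6
  op11 P0: load  L1 → M/I on L1; bus (none); mem=6
  op12 P1: store L2 := 84 → I/M on L2; bus BusRdX; mem=60
  op13 P1: store L1 := 22 → I/M on L1; bus BusRdX Flush; mem=33
  op14 P1: store L1 := 70 → I/M on L1; bus (none); mem=33
  op15 P0: store L2 := 66 → M/I on L2; bus BusRdX Flush; mem=84
  op16 P0: store L1 := 15 → M/I on L1; bus BusRdX Flush; mem=70
  op17 P0: store L1 := 71 → M/I on L1; bus (none); mem=70
  op18 P0: store L1 := 34 → M/I on L1; bus (none); mem=70
  op19 P1: load  L1 → S/S on L1; bus BusRd Flush; mem=34
  op20 P1: store L1 := 37 → I/M on L1; bus BusRdX; mem=34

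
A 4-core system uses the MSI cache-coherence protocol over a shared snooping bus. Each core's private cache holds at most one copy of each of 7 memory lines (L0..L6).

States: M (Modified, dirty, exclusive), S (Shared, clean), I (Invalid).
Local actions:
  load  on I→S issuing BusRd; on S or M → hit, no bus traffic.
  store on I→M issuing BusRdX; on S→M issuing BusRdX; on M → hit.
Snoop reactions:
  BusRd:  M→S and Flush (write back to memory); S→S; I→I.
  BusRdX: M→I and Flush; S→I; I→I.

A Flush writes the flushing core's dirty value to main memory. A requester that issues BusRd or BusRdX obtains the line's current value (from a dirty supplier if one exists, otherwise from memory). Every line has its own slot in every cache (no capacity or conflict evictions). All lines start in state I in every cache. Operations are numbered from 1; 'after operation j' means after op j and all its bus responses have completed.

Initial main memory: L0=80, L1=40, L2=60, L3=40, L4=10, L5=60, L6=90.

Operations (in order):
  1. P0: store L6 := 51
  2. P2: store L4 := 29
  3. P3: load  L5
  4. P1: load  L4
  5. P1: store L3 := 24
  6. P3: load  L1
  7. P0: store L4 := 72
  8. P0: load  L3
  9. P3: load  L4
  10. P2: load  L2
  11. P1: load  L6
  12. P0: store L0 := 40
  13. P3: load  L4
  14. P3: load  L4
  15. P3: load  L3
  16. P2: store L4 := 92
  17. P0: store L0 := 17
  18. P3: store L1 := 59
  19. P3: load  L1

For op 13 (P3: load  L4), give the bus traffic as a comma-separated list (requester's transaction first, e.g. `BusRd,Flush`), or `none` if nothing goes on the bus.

  op1 P0: store L6 := 51 → M/I/I/I on L6; bus BusRdX; mem=90
  op2 P2: store L4 := 29 → I/I/M/I on L4; bus BusRdX; mem=10
  op3 P3: load  L5 → I/I/I/S on L5; bus BusRd; mem=60
  op4 P1: load  L4 → I/S/S/I on L4; bus BusRd Flush; mem=29
  op5 P1: store L3 := 24 → I/M/I/I on L3; bus BusRdX; mem=40
  op6 P3: load  L1 → I/I/I/S on L1; bus BusRd; mem=40
  op7 P0: store L4 := 72 → M/I/I/I on L4; bus BusRdX; mem=29
  op8 P0: load  L3 → S/S/I/I on L3; bus BusRd Flush; mem=24
  op9 P3: load  L4 → S/I/I/S on L4; bus BusRd Flush; mem=72
  op10 P2: load  L2 → I/I/S/I on L2; bus BusRd; mem=60
  op11 P1: load  L6 → S/S/I/I on L6; bus BusRd Flush; mem=51
  op12 P0: store L0 := 40 → M/I/I/I on L0; bus BusRdX; mem=80
  op13 P3: load  L4 → S/I/I/S on L4; bus (none); mem=72
  op14 P3: load  L4 → S/I/I/S on L4; bus (none); mem=72
  op15 P3: load  L3 → S/S/I/S on L3; bus BusRd; mem=24
  op16 P2: store L4 := 92 → I/I/M/I on L4; bus BusRdX; mem=72
  op17 P0: store L0 := 17 → M/I/I/I on L0; bus (none); mem=80
  op18 P3: store L1 := 59 → I/I/I/M on L1; bus BusRdX; mem=40
  op19 P3: load  L1 → I/I/I/M on L1; bus (none); mem=40

bus = none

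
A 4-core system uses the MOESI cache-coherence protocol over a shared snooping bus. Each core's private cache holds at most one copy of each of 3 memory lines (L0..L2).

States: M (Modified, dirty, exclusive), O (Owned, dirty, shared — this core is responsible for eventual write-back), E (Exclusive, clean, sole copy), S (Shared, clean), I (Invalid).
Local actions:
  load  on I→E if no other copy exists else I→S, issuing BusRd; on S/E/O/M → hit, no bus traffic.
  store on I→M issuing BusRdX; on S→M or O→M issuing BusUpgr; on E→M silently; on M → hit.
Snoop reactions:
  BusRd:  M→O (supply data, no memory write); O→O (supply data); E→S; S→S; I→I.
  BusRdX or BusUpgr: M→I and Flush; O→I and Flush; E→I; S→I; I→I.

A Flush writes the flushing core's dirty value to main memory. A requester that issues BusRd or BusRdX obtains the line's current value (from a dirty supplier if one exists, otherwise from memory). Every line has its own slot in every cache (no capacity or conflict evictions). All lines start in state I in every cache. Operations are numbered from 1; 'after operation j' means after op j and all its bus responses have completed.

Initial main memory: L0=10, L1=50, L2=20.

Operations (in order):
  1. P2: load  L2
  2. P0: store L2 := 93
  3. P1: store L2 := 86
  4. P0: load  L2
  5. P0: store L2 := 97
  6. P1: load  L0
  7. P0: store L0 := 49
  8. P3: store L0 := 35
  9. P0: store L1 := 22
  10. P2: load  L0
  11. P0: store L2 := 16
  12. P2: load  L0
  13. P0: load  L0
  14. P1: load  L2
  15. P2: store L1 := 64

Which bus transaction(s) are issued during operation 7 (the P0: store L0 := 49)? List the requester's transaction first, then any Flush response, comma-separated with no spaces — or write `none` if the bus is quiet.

bus = BusRdX

1. P2: load  L2  bus=[BusRd]  L2: P0=I P1=I P2=E P3=I  mem[L2]=20
2. P0: store L2 := 93  bus=[BusRdX]  L2: P0=M P1=I P2=I P3=I  mem[L2]=20
3. P1: store L2 := 86  bus=[BusRdX,Flush]  L2: P0=I P1=M P2=I P3=I  mem[L2]=93
4. P0: load  L2  bus=[BusRd]  L2: P0=S P1=O P2=I P3=I  mem[L2]=93
5. P0: store L2 := 97  bus=[BusUpgr,Flush]  L2: P0=M P1=I P2=I P3=I  mem[L2]=86
6. P1: load  L0  bus=[BusRd]  L0: P0=I P1=E P2=I P3=I  mem[L0]=10
7. P0: store L0 := 49  bus=[BusRdX]  L0: P0=M P1=I P2=I P3=I  mem[L0]=10
8. P3: store L0 := 35  bus=[BusRdX,Flush]  L0: P0=I P1=I P2=I P3=M  mem[L0]=49
9. P0: store L1 := 22  bus=[BusRdX]  L1: P0=M P1=I P2=I P3=I  mem[L1]=50
10. P2: load  L0  bus=[BusRd]  L0: P0=I P1=I P2=S P3=O  mem[L0]=49
11. P0: store L2 := 16  bus=[-]  L2: P0=M P1=I P2=I P3=I  mem[L2]=86
12. P2: load  L0  bus=[-]  L0: P0=I P1=I P2=S P3=O  mem[L0]=49
13. P0: load  L0  bus=[BusRd]  L0: P0=S P1=I P2=S P3=O  mem[L0]=49
14. P1: load  L2  bus=[BusRd]  L2: P0=O P1=S P2=I P3=I  mem[L2]=86
15. P2: store L1 := 64  bus=[BusRdX,Flush]  L1: P0=I P1=I P2=M P3=I  mem[L1]=22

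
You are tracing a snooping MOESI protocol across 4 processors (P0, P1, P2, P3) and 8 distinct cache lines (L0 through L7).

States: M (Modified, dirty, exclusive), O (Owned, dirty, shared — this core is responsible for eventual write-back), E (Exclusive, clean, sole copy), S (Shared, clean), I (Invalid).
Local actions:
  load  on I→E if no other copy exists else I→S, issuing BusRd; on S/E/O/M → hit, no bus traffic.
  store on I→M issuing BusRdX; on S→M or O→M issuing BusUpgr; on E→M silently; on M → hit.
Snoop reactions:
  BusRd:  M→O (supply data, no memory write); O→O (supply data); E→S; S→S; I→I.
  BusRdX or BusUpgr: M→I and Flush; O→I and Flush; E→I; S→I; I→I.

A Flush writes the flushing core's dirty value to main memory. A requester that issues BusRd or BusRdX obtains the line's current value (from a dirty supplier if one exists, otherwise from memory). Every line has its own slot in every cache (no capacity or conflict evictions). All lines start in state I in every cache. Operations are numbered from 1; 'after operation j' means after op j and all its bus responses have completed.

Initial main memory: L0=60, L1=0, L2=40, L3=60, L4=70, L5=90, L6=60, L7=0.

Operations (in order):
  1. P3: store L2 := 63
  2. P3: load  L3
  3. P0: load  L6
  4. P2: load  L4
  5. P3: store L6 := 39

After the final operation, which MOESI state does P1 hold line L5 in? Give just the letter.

state = I

  op1 P3: store L2 := 63 → I/I/I/M on L2; bus BusRdX; mem=40
  op2 P3: load  L3 → I/I/I/E on L3; bus BusRd; mem=60
  op3 P0: load  L6 → E/I/I/I on L6; bus BusRd; mem=60
  op4 P2: load  L4 → I/I/E/I on L4; bus BusRd; mem=70
  op5 P3: store L6 := 39 → I/I/I/M on L6; bus BusRdX; mem=60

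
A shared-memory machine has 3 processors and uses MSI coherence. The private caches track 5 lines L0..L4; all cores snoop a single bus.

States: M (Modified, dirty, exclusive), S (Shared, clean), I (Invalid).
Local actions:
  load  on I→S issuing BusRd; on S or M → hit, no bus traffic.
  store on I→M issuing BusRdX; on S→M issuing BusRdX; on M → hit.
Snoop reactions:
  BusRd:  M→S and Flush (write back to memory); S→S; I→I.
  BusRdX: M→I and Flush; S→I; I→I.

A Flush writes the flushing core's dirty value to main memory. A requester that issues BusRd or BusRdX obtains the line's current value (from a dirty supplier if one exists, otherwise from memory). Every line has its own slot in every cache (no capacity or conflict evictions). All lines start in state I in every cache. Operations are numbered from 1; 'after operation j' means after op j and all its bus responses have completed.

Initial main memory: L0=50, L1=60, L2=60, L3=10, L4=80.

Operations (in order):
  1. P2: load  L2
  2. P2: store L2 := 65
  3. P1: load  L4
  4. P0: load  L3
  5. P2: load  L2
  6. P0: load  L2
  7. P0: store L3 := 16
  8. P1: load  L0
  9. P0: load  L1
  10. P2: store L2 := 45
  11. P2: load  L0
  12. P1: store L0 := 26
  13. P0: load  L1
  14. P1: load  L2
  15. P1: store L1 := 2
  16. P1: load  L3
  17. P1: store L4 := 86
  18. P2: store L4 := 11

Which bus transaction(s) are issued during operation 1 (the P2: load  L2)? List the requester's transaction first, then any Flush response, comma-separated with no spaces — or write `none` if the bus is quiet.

bus = BusRd

  op1 P2: load  L2 → I/I/S on L2; bus BusRd; mem=60
  op2 P2: store L2 := 65 → I/I/M on L2; bus BusRdX; mem=60
  op3 P1: load  L4 → I/S/I on L4; bus BusRd; mem=80
  op4 P0: load  L3 → S/I/I on L3; bus BusRd; mem=10
  op5 P2: load  L2 → I/I/M on L2; bus (none); mem=60
  op6 P0: load  L2 → S/I/S on L2; bus BusRd Flush; mem=65
  op7 P0: store L3 := 16 → M/I/I on L3; bus BusRdX; mem=10
  op8 P1: load  L0 → I/S/I on L0; bus BusRd; mem=50
  op9 P0: load  L1 → S/I/I on L1; bus BusRd; mem=60
  op10 P2: store L2 := 45 → I/I/M on L2; bus BusRdX; mem=65
  op11 P2: load  L0 → I/S/S on L0; bus BusRd; mem=50
  op12 P1: store L0 := 26 → I/M/I on L0; bus BusRdX; mem=50
  op13 P0: load  L1 → S/I/I on L1; bus (none); mem=60
  op14 P1: load  L2 → I/S/S on L2; bus BusRd Flush; mem=45
  op15 P1: store L1 := 2 → I/M/I on L1; bus BusRdX; mem=60
  op16 P1: load  L3 → S/S/I on L3; bus BusRd Flush; mem=16
  op17 P1: store L4 := 86 → I/M/I on L4; bus BusRdX; mem=80
  op18 P2: store L4 := 11 → I/I/M on L4; bus BusRdX Flush; mem=86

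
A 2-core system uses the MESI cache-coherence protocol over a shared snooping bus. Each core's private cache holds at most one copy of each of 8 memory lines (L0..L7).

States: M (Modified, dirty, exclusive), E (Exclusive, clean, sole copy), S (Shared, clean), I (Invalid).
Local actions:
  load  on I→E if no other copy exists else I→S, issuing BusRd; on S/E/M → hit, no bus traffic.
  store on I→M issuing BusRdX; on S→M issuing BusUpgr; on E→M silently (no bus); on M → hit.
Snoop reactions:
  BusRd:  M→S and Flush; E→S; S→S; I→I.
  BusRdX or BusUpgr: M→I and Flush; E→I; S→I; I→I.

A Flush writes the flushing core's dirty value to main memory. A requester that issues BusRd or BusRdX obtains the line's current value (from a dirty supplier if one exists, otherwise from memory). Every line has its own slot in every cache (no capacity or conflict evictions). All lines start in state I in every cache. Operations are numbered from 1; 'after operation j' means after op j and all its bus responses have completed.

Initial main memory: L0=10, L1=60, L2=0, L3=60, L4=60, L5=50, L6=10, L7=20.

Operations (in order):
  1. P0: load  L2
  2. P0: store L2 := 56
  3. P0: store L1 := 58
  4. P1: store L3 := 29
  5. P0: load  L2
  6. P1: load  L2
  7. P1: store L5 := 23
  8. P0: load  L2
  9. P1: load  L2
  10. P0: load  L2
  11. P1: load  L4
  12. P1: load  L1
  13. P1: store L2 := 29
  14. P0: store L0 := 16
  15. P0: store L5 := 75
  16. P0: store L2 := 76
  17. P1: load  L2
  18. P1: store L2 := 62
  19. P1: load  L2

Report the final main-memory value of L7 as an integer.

1. P0: load  L2  bus=[BusRd]  L2: P0=E P1=I  mem[L2]=0
2. P0: store L2 := 56  bus=[-]  L2: P0=M P1=I  mem[L2]=0
3. P0: store L1 := 58  bus=[BusRdX]  L1: P0=M P1=I  mem[L1]=60
4. P1: store L3 := 29  bus=[BusRdX]  L3: P0=I P1=M  mem[L3]=60
5. P0: load  L2  bus=[-]  L2: P0=M P1=I  mem[L2]=0
6. P1: load  L2  bus=[BusRd,Flush]  L2: P0=S P1=S  mem[L2]=56
7. P1: store L5 := 23  bus=[BusRdX]  L5: P0=I P1=M  mem[L5]=50
8. P0: load  L2  bus=[-]  L2: P0=S P1=S  mem[L2]=56
9. P1: load  L2  bus=[-]  L2: P0=S P1=S  mem[L2]=56
10. P0: load  L2  bus=[-]  L2: P0=S P1=S  mem[L2]=56
11. P1: load  L4  bus=[BusRd]  L4: P0=I P1=E  mem[L4]=60
12. P1: load  L1  bus=[BusRd,Flush]  L1: P0=S P1=S  mem[L1]=58
13. P1: store L2 := 29  bus=[BusUpgr]  L2: P0=I P1=M  mem[L2]=56
14. P0: store L0 := 16  bus=[BusRdX]  L0: P0=M P1=I  mem[L0]=10
15. P0: store L5 := 75  bus=[BusRdX,Flush]  L5: P0=M P1=I  mem[L5]=23
16. P0: store L2 := 76  bus=[BusRdX,Flush]  L2: P0=M P1=I  mem[L2]=29
17. P1: load  L2  bus=[BusRd,Flush]  L2: P0=S P1=S  mem[L2]=76
18. P1: store L2 := 62  bus=[BusUpgr]  L2: P0=I P1=M  mem[L2]=76
19. P1: load  L2  bus=[-]  L2: P0=I P1=M  mem[L2]=76

memory[L7] = 20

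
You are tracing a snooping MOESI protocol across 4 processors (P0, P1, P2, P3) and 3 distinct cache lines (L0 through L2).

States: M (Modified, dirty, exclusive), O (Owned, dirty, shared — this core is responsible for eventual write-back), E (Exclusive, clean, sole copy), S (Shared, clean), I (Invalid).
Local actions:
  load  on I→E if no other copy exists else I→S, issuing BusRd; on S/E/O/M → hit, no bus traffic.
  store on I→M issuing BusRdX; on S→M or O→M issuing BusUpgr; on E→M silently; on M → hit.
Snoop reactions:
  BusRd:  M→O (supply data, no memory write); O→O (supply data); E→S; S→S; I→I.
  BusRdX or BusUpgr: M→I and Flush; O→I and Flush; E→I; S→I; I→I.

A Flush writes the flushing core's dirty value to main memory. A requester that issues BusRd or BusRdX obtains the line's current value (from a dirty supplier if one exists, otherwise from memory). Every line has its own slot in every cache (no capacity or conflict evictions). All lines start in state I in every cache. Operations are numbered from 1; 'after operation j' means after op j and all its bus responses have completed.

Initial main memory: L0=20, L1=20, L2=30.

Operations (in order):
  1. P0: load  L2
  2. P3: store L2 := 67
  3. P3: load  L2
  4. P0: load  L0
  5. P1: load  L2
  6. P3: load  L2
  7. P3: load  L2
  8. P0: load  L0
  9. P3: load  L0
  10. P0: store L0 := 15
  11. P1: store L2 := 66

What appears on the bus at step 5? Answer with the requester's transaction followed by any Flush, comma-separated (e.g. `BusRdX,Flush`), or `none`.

bus = BusRd

1. P0: load  L2  bus=[BusRd]  L2: P0=E P1=I P2=I P3=I  mem[L2]=30
2. P3: store L2 := 67  bus=[BusRdX]  L2: P0=I P1=I P2=I P3=M  mem[L2]=30
3. P3: load  L2  bus=[-]  L2: P0=I P1=I P2=I P3=M  mem[L2]=30
4. P0: load  L0  bus=[BusRd]  L0: P0=E P1=I P2=I P3=I  mem[L0]=20
5. P1: load  L2  bus=[BusRd]  L2: P0=I P1=S P2=I P3=O  mem[L2]=30
6. P3: load  L2  bus=[-]  L2: P0=I P1=S P2=I P3=O  mem[L2]=30
7. P3: load  L2  bus=[-]  L2: P0=I P1=S P2=I P3=O  mem[L2]=30
8. P0: load  L0  bus=[-]  L0: P0=E P1=I P2=I P3=I  mem[L0]=20
9. P3: load  L0  bus=[BusRd]  L0: P0=S P1=I P2=I P3=S  mem[L0]=20
10. P0: store L0 := 15  bus=[BusUpgr]  L0: P0=M P1=I P2=I P3=I  mem[L0]=20
11. P1: store L2 := 66  bus=[BusUpgr,Flush]  L2: P0=I P1=M P2=I P3=I  mem[L2]=67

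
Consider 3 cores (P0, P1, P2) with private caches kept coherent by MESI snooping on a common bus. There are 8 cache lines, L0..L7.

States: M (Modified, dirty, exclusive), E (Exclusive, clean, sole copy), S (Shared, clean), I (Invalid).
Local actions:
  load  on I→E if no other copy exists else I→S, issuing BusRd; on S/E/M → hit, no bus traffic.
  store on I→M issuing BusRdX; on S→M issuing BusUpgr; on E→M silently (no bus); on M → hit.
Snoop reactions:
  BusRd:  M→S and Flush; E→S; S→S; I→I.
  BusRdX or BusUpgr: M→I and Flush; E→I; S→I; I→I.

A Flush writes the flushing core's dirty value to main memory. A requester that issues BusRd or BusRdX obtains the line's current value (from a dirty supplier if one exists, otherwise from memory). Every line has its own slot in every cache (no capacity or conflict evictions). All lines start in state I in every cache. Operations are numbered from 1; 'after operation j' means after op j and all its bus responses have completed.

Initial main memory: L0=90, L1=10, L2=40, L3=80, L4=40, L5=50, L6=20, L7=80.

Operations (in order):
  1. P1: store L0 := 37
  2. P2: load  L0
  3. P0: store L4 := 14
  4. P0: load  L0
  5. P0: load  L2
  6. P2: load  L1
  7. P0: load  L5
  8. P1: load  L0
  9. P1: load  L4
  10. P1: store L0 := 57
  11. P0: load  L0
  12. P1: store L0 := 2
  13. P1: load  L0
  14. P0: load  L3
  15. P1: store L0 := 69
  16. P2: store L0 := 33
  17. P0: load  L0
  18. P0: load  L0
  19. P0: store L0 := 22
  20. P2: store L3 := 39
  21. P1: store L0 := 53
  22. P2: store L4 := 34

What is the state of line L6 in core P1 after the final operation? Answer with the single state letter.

  op1 P1: store L0 := 37 → I/M/I on L0; bus BusRdX; mem=90
  op2 P2: load  L0 → I/S/S on L0; bus BusRd Flush; mem=37
  op3 P0: store L4 := 14 → M/I/I on L4; bus BusRdX; mem=40
  op4 P0: load  L0 → S/S/S on L0; bus BusRd; mem=37
  op5 P0: load  L2 → E/I/I on L2; bus BusRd; mem=40
  op6 P2: load  L1 → I/I/E on L1; bus BusRd; mem=10
  op7 P0: load  L5 → E/I/I on L5; bus BusRd; mem=50
  op8 P1: load  L0 → S/S/S on L0; bus (none); mem=37
  op9 P1: load  L4 → S/S/I on L4; bus BusRd Flush; mem=14
  op10 P1: store L0 := 57 → I/M/I on L0; bus BusUpgr; mem=37
  op11 P0: load  L0 → S/S/I on L0; bus BusRd Flush; mem=57
  op12 P1: store L0 := 2 → I/M/I on L0; bus BusUpgr; mem=57
  op13 P1: load  L0 → I/M/I on L0; bus (none); mem=57
  op14 P0: load  L3 → E/I/I on L3; bus BusRd; mem=80
  op15 P1: store L0 := 69 → I/M/I on L0; bus (none); mem=57
  op16 P2: store L0 := 33 → I/I/M on L0; bus BusRdX Flush; mem=69
  op17 P0: load  L0 → S/I/S on L0; bus BusRd Flush; mem=33
  op18 P0: load  L0 → S/I/S on L0; bus (none); mem=33
  op19 P0: store L0 := 22 → M/I/I on L0; bus BusUpgr; mem=33
  op20 P2: store L3 := 39 → I/I/M on L3; bus BusRdX; mem=80
  op21 P1: store L0 := 53 → I/M/I on L0; bus BusRdX Flush; mem=22
  op22 P2: store L4 := 34 → I/I/M on L4; bus BusRdX; mem=14

state = I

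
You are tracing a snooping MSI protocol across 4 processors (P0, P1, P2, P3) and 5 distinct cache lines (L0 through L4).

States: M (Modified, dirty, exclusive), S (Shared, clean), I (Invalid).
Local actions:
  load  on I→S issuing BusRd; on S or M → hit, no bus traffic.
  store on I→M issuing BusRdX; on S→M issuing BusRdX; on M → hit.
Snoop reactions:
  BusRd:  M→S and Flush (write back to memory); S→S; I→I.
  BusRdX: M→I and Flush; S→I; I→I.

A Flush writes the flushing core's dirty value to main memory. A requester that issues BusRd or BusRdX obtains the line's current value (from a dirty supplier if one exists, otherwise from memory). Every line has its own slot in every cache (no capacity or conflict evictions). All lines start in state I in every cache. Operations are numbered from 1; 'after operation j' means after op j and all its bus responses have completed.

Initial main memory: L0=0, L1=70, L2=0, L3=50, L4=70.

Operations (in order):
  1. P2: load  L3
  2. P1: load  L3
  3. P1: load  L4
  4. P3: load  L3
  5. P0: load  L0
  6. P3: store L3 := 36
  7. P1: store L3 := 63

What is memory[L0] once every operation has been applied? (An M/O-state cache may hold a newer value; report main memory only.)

memory[L0] = 0

[1] P2: load  L3 | P0:I, P1:I, P2:S(50), P3:I | bus: BusRd
[2] P1: load  L3 | P0:I, P1:S(50), P2:S(50), P3:I | bus: BusRd
[3] P1: load  L4 | P0:I, P1:S(70), P2:I, P3:I | bus: BusRd
[4] P3: load  L3 | P0:I, P1:S(50), P2:S(50), P3:S(50) | bus: BusRd
[5] P0: load  L0 | P0:S(0), P1:I, P2:I, P3:I | bus: BusRd
[6] P3: store L3 := 36 | P0:I, P1:I, P2:I, P3:M(36) | bus: BusRdX
[7] P1: store L3 := 63 | P0:I, P1:M(63), P2:I, P3:I | bus: BusRdX,Flush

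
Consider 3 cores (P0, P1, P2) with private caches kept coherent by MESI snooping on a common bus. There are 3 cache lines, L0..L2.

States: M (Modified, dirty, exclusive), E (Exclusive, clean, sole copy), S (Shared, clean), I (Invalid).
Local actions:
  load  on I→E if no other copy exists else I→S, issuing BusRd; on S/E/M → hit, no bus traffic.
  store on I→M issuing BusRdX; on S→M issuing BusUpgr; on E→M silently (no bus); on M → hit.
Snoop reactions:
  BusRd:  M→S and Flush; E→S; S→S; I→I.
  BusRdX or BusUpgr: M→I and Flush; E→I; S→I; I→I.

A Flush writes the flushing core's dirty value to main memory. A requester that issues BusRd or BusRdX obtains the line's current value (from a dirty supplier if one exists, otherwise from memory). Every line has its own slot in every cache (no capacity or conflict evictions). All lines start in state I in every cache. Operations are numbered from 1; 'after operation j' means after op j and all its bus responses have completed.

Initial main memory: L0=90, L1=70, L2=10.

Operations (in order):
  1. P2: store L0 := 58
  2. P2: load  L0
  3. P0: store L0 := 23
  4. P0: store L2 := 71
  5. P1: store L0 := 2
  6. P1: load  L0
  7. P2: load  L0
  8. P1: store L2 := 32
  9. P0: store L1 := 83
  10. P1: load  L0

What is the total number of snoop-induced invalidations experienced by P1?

invalidations = 0

1. P2: store L0 := 58  bus=[BusRdX]  L0: P0=I P1=I P2=M  mem[L0]=90
2. P2: load  L0  bus=[-]  L0: P0=I P1=I P2=M  mem[L0]=90
3. P0: store L0 := 23  bus=[BusRdX,Flush]  L0: P0=M P1=I P2=I  mem[L0]=58
4. P0: store L2 := 71  bus=[BusRdX]  L2: P0=M P1=I P2=I  mem[L2]=10
5. P1: store L0 := 2  bus=[BusRdX,Flush]  L0: P0=I P1=M P2=I  mem[L0]=23
6. P1: load  L0  bus=[-]  L0: P0=I P1=M P2=I  mem[L0]=23
7. P2: load  L0  bus=[BusRd,Flush]  L0: P0=I P1=S P2=S  mem[L0]=2
8. P1: store L2 := 32  bus=[BusRdX,Flush]  L2: P0=I P1=M P2=I  mem[L2]=71
9. P0: store L1 := 83  bus=[BusRdX]  L1: P0=M P1=I P2=I  mem[L1]=70
10. P1: load  L0  bus=[-]  L0: P0=I P1=S P2=S  mem[L0]=2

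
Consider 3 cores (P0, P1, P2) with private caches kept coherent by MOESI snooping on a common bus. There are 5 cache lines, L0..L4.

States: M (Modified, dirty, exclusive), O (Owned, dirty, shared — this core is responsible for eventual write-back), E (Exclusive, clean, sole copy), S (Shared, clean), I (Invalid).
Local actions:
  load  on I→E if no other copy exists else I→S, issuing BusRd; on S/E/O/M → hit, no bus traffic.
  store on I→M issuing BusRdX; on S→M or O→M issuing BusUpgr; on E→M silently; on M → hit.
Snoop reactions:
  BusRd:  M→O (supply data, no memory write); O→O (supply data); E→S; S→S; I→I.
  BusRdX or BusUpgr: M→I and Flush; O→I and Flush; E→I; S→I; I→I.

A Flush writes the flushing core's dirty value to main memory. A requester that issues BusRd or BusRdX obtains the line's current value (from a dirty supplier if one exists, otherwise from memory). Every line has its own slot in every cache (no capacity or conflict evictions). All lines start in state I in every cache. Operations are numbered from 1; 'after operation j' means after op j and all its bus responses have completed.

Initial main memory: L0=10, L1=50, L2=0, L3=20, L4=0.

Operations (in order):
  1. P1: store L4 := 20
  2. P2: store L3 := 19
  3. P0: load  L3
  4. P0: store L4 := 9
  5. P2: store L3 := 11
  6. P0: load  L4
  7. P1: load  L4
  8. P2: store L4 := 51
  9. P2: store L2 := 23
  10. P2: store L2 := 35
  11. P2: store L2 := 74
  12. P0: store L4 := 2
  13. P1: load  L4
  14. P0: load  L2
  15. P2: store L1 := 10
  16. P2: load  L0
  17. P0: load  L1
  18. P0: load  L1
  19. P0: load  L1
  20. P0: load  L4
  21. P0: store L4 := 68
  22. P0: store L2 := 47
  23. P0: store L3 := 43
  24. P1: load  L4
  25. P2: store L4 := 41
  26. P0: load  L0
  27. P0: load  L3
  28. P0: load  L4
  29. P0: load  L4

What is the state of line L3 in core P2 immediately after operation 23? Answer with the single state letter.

  op1 P1: store L4 := 20 → I/M/I on L4; bus BusRdX; mem=0
  op2 P2: store L3 := 19 → I/I/M on L3; bus BusRdX; mem=20
  op3 P0: load  L3 → S/I/O on L3; bus BusRd; mem=20
  op4 P0: store L4 := 9 → M/I/I on L4; bus BusRdX Flush; mem=20
  op5 P2: store L3 := 11 → I/I/M on L3; bus BusUpgr; mem=20
  op6 P0: load  L4 → M/I/I on L4; bus (none); mem=20
  op7 P1: load  L4 → O/S/I on L4; bus BusRd; mem=20
  op8 P2: store L4 := 51 → I/I/M on L4; bus BusRdX Flush; mem=9
  op9 P2: store L2 := 23 → I/I/M on L2; bus BusRdX; mem=0
  op10 P2: store L2 := 35 → I/I/M on L2; bus (none); mem=0
  op11 P2: store L2 := 74 → I/I/M on L2; bus (none); mem=0
  op12 P0: store L4 := 2 → M/I/I on L4; bus BusRdX Flush; mem=51
  op13 P1: load  L4 → O/S/I on L4; bus BusRd; mem=51
  op14 P0: load  L2 → S/I/O on L2; bus BusRd; mem=0
  op15 P2: store L1 := 10 → I/I/M on L1; bus BusRdX; mem=50
  op16 P2: load  L0 → I/I/E on L0; bus BusRd; mem=10
  op17 P0: load  L1 → S/I/O on L1; bus BusRd; mem=50
  op18 P0: load  L1 → S/I/O on L1; bus (none); mem=50
  op19 P0: load  L1 → S/I/O on L1; bus (none); mem=50
  op20 P0: load  L4 → O/S/I on L4; bus (none); mem=51
  op21 P0: store L4 := 68 → M/I/I on L4; bus BusUpgr; mem=51
  op22 P0: store L2 := 47 → M/I/I on L2; bus BusUpgr Flush; mem=74
  op23 P0: store L3 := 43 → M/I/I on L3; bus BusRdX Flush; mem=11
  op24 P1: load  L4 → O/S/I on L4; bus BusRd; mem=51
  op25 P2: store L4 := 41 → I/I/M on L4; bus BusRdX Flush; mem=68
  op26 P0: load  L0 → S/I/S on L0; bus BusRd; mem=10
  op27 P0: load  L3 → M/I/I on L3; bus (none); mem=11
  op28 P0: load  L4 → S/I/O on L4; bus BusRd; mem=68
  op29 P0: load  L4 → S/I/O on L4; bus (none); mem=68

state = I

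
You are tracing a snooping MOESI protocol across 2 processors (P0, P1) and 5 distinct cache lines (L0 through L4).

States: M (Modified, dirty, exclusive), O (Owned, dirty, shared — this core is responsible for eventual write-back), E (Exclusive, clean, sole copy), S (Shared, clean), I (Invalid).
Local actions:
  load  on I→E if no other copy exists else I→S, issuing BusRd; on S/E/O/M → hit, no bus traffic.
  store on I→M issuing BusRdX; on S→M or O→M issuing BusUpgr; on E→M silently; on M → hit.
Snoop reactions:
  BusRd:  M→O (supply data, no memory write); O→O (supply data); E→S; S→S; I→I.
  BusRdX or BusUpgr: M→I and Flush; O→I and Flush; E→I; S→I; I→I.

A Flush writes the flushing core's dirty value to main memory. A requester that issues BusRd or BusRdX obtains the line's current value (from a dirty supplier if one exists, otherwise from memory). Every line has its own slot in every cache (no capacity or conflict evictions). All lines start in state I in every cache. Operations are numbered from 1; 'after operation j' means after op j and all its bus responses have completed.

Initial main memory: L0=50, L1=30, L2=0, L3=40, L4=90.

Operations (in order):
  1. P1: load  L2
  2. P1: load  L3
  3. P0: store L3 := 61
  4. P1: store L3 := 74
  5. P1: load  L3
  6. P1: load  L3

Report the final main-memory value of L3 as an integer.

step 1: P1: load  L2  ⟶  IE  (L2)  txn=BusRd  M[L2]=0
step 2: P1: load  L3  ⟶  IE  (L3)  txn=BusRd  M[L3]=40
step 3: P0: store L3 := 61  ⟶  MI  (L3)  txn=BusRdX  M[L3]=40
step 4: P1: store L3 := 74  ⟶  IM  (L3)  txn=BusRdX+Flush  M[L3]=61
step 5: P1: load  L3  ⟶  IM  (L3)  txn=∅  M[L3]=61
step 6: P1: load  L3  ⟶  IM  (L3)  txn=∅  M[L3]=61

memory[L3] = 61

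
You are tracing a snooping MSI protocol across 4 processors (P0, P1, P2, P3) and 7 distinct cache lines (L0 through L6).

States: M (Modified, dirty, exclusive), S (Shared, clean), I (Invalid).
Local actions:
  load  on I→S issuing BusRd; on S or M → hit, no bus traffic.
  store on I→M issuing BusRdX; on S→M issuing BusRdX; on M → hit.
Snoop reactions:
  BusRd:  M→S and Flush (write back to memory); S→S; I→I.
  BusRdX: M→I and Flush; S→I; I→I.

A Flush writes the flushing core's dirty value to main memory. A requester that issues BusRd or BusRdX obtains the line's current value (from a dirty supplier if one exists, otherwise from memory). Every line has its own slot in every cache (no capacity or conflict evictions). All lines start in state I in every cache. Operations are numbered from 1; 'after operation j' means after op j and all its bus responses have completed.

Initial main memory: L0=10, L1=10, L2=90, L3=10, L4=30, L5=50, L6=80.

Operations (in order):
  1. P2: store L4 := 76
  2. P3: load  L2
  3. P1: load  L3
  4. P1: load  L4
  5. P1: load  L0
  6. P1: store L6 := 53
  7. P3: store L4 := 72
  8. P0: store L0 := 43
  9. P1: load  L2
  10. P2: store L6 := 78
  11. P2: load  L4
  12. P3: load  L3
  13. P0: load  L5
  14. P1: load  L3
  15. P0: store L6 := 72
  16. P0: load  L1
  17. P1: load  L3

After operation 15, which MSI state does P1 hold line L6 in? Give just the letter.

state = I

1. P2: store L4 := 76  bus=[BusRdX]  L4: P0=I P1=I P2=M P3=I  mem[L4]=30
2. P3: load  L2  bus=[BusRd]  L2: P0=I P1=I P2=I P3=S  mem[L2]=90
3. P1: load  L3  bus=[BusRd]  L3: P0=I P1=S P2=I P3=I  mem[L3]=10
4. P1: load  L4  bus=[BusRd,Flush]  L4: P0=I P1=S P2=S P3=I  mem[L4]=76
5. P1: load  L0  bus=[BusRd]  L0: P0=I P1=S P2=I P3=I  mem[L0]=10
6. P1: store L6 := 53  bus=[BusRdX]  L6: P0=I P1=M P2=I P3=I  mem[L6]=80
7. P3: store L4 := 72  bus=[BusRdX]  L4: P0=I P1=I P2=I P3=M  mem[L4]=76
8. P0: store L0 := 43  bus=[BusRdX]  L0: P0=M P1=I P2=I P3=I  mem[L0]=10
9. P1: load  L2  bus=[BusRd]  L2: P0=I P1=S P2=I P3=S  mem[L2]=90
10. P2: store L6 := 78  bus=[BusRdX,Flush]  L6: P0=I P1=I P2=M P3=I  mem[L6]=53
11. P2: load  L4  bus=[BusRd,Flush]  L4: P0=I P1=I P2=S P3=S  mem[L4]=72
12. P3: load  L3  bus=[BusRd]  L3: P0=I P1=S P2=I P3=S  mem[L3]=10
13. P0: load  L5  bus=[BusRd]  L5: P0=S P1=I P2=I P3=I  mem[L5]=50
14. P1: load  L3  bus=[-]  L3: P0=I P1=S P2=I P3=S  mem[L3]=10
15. P0: store L6 := 72  bus=[BusRdX,Flush]  L6: P0=M P1=I P2=I P3=I  mem[L6]=78
16. P0: load  L1  bus=[BusRd]  L1: P0=S P1=I P2=I P3=I  mem[L1]=10
17. P1: load  L3  bus=[-]  L3: P0=I P1=S P2=I P3=S  mem[L3]=10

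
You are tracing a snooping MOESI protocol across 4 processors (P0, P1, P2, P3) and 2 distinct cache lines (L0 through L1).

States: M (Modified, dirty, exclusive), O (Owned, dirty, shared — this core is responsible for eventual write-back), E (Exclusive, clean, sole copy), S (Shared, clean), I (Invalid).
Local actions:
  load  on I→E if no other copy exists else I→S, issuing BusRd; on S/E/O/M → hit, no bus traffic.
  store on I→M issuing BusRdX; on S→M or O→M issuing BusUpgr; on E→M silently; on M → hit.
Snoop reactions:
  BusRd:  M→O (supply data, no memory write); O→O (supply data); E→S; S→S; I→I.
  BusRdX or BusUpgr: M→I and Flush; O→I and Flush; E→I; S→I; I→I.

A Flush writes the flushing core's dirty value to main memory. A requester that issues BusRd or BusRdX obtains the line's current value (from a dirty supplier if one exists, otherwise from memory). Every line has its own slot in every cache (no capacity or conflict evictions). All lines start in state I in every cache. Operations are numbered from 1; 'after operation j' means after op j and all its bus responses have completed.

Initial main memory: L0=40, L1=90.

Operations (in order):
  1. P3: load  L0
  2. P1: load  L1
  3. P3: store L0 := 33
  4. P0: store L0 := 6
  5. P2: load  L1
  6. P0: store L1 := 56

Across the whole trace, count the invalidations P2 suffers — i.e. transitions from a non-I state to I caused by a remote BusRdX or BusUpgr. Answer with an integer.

1. P3: load  L0  bus=[BusRd]  L0: P0=I P1=I P2=I P3=E  mem[L0]=40
2. P1: load  L1  bus=[BusRd]  L1: P0=I P1=E P2=I P3=I  mem[L1]=90
3. P3: store L0 := 33  bus=[-]  L0: P0=I P1=I P2=I P3=M  mem[L0]=40
4. P0: store L0 := 6  bus=[BusRdX,Flush]  L0: P0=M P1=I P2=I P3=I  mem[L0]=33
5. P2: load  L1  bus=[BusRd]  L1: P0=I P1=S P2=S P3=I  mem[L1]=90
6. P0: store L1 := 56  bus=[BusRdX]  L1: P0=M P1=I P2=I P3=I  mem[L1]=90

invalidations = 1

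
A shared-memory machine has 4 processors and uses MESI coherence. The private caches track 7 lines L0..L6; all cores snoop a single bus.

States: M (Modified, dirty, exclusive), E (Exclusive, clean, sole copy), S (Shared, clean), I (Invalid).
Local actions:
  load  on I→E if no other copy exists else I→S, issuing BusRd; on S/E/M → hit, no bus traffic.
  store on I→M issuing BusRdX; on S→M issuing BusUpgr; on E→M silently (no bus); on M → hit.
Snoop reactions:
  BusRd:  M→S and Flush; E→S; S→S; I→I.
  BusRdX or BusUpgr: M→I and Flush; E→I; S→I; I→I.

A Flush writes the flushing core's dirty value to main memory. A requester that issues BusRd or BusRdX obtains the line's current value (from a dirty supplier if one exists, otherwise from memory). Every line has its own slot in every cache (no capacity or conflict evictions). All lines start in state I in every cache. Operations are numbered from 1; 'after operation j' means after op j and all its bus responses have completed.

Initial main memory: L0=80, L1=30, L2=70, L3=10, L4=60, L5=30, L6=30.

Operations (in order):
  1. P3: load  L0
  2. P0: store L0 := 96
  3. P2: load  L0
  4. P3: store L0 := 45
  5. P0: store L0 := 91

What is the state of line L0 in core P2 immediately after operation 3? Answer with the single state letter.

  op1 P3: load  L0 → I/I/I/E on L0; bus BusRd; mem=80
  op2 P0: store L0 := 96 → M/I/I/I on L0; bus BusRdX; mem=80
  op3 P2: load  L0 → S/I/S/I on L0; bus BusRd Flush; mem=96
  op4 P3: store L0 := 45 → I/I/I/M on L0; bus BusRdX; mem=96
  op5 P0: store L0 := 91 → M/I/I/I on L0; bus BusRdX Flush; mem=45

state = S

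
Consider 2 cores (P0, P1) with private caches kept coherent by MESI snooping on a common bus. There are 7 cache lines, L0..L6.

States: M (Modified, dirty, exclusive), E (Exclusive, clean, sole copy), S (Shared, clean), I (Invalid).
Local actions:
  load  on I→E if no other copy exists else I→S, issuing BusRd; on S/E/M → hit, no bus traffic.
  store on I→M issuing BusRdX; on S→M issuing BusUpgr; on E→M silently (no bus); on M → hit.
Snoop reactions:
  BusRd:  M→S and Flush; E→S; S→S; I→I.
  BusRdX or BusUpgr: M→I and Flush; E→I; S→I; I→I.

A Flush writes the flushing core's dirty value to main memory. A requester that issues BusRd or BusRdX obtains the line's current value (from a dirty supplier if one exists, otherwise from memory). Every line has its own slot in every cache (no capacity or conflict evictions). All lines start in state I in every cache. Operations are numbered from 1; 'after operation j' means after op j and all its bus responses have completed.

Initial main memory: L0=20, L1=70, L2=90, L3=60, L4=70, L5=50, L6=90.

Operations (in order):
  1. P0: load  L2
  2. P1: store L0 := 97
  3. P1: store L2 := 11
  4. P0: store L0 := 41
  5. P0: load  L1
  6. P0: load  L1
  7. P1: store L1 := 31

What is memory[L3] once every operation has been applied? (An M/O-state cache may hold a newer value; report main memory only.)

memory[L3] = 60

  op1 P0: load  L2 → E/I on L2; bus BusRd; mem=90
  op2 P1: store L0 := 97 → I/M on L0; bus BusRdX; mem=20
  op3 P1: store L2 := 11 → I/M on L2; bus BusRdX; mem=90
  op4 P0: store L0 := 41 → M/I on L0; bus BusRdX Flush; mem=97
  op5 P0: load  L1 → E/I on L1; bus BusRd; mem=70
  op6 P0: load  L1 → E/I on L1; bus (none); mem=70
  op7 P1: store L1 := 31 → I/M on L1; bus BusRdX; mem=70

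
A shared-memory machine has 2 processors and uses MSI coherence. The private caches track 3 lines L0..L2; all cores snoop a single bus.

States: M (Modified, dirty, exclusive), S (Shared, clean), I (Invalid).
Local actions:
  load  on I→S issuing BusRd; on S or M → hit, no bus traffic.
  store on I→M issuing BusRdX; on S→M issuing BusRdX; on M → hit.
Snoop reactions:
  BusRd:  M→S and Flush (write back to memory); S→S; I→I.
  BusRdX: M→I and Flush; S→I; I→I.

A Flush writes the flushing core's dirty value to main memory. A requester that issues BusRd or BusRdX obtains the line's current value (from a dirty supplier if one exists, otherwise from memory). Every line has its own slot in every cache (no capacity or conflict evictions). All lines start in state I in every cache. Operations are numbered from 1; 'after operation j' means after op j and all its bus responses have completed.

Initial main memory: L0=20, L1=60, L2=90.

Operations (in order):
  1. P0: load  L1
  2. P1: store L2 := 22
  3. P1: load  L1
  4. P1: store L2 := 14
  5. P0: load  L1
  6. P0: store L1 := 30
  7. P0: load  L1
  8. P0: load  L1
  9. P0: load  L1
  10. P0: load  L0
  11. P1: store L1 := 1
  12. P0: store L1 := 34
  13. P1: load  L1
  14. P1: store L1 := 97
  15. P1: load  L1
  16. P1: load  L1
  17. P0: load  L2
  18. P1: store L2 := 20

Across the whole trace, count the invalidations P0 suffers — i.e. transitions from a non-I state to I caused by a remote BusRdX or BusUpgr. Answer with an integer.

invalidations = 3

[1] P0: load  L1 | P0:S(60), P1:I | bus: BusRd
[2] P1: store L2 := 22 | P0:I, P1:M(22) | bus: BusRdX
[3] P1: load  L1 | P0:S(60), P1:S(60) | bus: BusRd
[4] P1: store L2 := 14 | P0:I, P1:M(14) | bus: none
[5] P0: load  L1 | P0:S(60), P1:S(60) | bus: none
[6] P0: store L1 := 30 | P0:M(30), P1:I | bus: BusRdX
[7] P0: load  L1 | P0:M(30), P1:I | bus: none
[8] P0: load  L1 | P0:M(30), P1:I | bus: none
[9] P0: load  L1 | P0:M(30), P1:I | bus: none
[10] P0: load  L0 | P0:S(20), P1:I | bus: BusRd
[11] P1: store L1 := 1 | P0:I, P1:M(1) | bus: BusRdX,Flush
[12] P0: store L1 := 34 | P0:M(34), P1:I | bus: BusRdX,Flush
[13] P1: load  L1 | P0:S(34), P1:S(34) | bus: BusRd,Flush
[14] P1: store L1 := 97 | P0:I, P1:M(97) | bus: BusRdX
[15] P1: load  L1 | P0:I, P1:M(97) | bus: none
[16] P1: load  L1 | P0:I, P1:M(97) | bus: none
[17] P0: load  L2 | P0:S(14), P1:S(14) | bus: BusRd,Flush
[18] P1: store L2 := 20 | P0:I, P1:M(20) | bus: BusRdX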